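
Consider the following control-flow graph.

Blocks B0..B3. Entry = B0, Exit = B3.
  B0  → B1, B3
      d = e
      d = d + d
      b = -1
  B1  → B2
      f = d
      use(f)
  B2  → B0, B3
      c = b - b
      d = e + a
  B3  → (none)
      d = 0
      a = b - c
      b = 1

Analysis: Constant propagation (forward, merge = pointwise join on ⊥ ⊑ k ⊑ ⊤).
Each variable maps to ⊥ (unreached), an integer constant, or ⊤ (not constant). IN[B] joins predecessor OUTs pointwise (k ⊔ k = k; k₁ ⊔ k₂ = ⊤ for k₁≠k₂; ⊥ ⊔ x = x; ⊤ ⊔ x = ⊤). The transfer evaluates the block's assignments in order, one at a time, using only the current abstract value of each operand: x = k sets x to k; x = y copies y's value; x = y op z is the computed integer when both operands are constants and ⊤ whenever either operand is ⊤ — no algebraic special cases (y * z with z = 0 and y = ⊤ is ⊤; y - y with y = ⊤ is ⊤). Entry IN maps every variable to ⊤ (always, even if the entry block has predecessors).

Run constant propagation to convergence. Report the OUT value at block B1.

Answer: {a: ⊤, b: -1, c: ⊤, d: ⊤, e: ⊤, f: ⊤}

Derivation:
Converged values:
  B0:   IN=(all ⊤)   OUT={b:-1; rest ⊤}
  B1:   IN={b:-1; rest ⊤}   OUT={b:-1; rest ⊤}
  B2:   IN={b:-1; rest ⊤}   OUT={b:-1, c:0; rest ⊤}
  B3:   IN={b:-1; rest ⊤}   OUT={b:1, d:0; rest ⊤}

Merge at B1: IN[B1] = OUT[B0] = {a: ⊤, b: -1, c: ⊤, d: ⊤, e: ⊤, f: ⊤}
Applying B1's transfer function to that IN value gives OUT[B1] (row B1 above).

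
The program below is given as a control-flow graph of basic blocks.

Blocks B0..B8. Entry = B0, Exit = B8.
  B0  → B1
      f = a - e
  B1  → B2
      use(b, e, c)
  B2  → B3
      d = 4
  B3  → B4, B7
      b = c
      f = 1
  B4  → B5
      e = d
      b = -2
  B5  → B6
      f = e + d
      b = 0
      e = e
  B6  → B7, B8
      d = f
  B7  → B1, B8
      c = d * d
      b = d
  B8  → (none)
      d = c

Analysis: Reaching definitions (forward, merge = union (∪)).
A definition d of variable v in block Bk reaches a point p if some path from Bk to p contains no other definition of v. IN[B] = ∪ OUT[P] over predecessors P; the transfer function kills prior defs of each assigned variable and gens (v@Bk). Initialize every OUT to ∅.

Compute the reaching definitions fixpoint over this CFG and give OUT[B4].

Per-block solution:
  B0: | IN={} | OUT={f@B0}
  B1: | IN={b@B7, c@B7, d@B2, d@B6, e@B5, f@B0, f@B3, f@B5} | OUT={b@B7, c@B7, d@B2, d@B6, e@B5, f@B0, f@B3, f@B5}
  B2: | IN={b@B7, c@B7, d@B2, d@B6, e@B5, f@B0, f@B3, f@B5} | OUT={b@B7, c@B7, d@B2, e@B5, f@B0, f@B3, f@B5}
  B3: | IN={b@B7, c@B7, d@B2, e@B5, f@B0, f@B3, f@B5} | OUT={b@B3, c@B7, d@B2, e@B5, f@B3}
  B4: | IN={b@B3, c@B7, d@B2, e@B5, f@B3} | OUT={b@B4, c@B7, d@B2, e@B4, f@B3}
  B5: | IN={b@B4, c@B7, d@B2, e@B4, f@B3} | OUT={b@B5, c@B7, d@B2, e@B5, f@B5}
  B6: | IN={b@B5, c@B7, d@B2, e@B5, f@B5} | OUT={b@B5, c@B7, d@B6, e@B5, f@B5}
  B7: | IN={b@B3, b@B5, c@B7, d@B2, d@B6, e@B5, f@B3, f@B5} | OUT={b@B7, c@B7, d@B2, d@B6, e@B5, f@B3, f@B5}
  B8: | IN={b@B5, b@B7, c@B7, d@B2, d@B6, e@B5, f@B3, f@B5} | OUT={b@B5, b@B7, c@B7, d@B8, e@B5, f@B3, f@B5}

Merge at B4: IN[B4] = OUT[B3] = {b@B3, c@B7, d@B2, e@B5, f@B3}
Applying B4's transfer function to that IN value gives OUT[B4] (row B4 above).

Answer: {b@B4, c@B7, d@B2, e@B4, f@B3}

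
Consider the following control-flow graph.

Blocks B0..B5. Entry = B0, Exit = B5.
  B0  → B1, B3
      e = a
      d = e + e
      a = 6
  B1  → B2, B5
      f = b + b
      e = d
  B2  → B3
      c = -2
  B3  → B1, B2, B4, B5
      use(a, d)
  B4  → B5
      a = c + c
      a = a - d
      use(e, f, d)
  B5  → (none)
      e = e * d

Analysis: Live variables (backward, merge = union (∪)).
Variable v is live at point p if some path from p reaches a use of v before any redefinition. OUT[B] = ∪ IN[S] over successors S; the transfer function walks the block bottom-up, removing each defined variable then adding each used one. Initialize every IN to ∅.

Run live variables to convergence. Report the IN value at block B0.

Answer: {a, b, c, f}

Derivation:
Fixpoint table:
  B0:   IN={a, b, c, f}   OUT={a, b, c, d, e, f}
  B1:   IN={a, b, d}   OUT={a, b, d, e, f}
  B2:   IN={a, b, d, e, f}   OUT={a, b, c, d, e, f}
  B3:   IN={a, b, c, d, e, f}   OUT={a, b, c, d, e, f}
  B4:   IN={c, d, e, f}   OUT={d, e}
  B5:   IN={d, e}   OUT={}

Merge at B0: OUT[B0] = IN[B1] ⊔ IN[B3] = {a, b, c, d, e, f}
Applying B0's transfer function to that OUT value gives IN[B0] (row B0 above).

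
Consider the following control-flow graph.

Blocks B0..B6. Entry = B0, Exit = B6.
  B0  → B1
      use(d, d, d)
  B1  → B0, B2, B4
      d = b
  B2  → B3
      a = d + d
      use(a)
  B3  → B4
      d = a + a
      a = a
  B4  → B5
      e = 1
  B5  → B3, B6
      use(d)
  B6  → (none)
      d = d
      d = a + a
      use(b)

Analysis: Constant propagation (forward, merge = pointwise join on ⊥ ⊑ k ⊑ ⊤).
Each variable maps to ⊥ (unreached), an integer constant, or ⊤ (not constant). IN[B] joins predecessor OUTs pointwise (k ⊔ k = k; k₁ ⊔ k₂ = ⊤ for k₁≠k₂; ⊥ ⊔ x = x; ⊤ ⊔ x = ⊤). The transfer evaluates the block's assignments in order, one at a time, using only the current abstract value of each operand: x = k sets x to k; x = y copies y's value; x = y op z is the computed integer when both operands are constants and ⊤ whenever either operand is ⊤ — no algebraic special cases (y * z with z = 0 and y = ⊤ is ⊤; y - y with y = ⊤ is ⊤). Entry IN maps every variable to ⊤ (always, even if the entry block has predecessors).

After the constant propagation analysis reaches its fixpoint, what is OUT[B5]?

Fixpoint table:
  B0: | IN=(all ⊤) | OUT=(all ⊤)
  B1: | IN=(all ⊤) | OUT=(all ⊤)
  B2: | IN=(all ⊤) | OUT=(all ⊤)
  B3: | IN=(all ⊤) | OUT=(all ⊤)
  B4: | IN=(all ⊤) | OUT={e:1; rest ⊤}
  B5: | IN={e:1; rest ⊤} | OUT={e:1; rest ⊤}
  B6: | IN={e:1; rest ⊤} | OUT={e:1; rest ⊤}

Merge at B5: IN[B5] = OUT[B4] = {a: ⊤, b: ⊤, c: ⊤, d: ⊤, e: 1, f: ⊤}
Applying B5's transfer function to that IN value gives OUT[B5] (row B5 above).

Answer: {a: ⊤, b: ⊤, c: ⊤, d: ⊤, e: 1, f: ⊤}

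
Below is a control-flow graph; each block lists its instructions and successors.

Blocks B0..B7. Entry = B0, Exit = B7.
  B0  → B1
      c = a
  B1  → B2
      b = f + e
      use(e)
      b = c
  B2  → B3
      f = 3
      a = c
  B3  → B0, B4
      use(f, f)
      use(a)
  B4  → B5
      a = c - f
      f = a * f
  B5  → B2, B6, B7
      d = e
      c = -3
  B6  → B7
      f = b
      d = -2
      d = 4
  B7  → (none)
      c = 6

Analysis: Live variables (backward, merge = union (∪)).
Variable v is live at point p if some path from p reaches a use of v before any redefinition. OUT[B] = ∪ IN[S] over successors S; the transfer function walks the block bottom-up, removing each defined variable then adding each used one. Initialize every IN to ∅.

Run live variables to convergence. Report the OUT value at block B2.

Converged values:
  B0: | IN={a, e, f} | OUT={c, e, f}
  B1: | IN={c, e, f} | OUT={b, c, e}
  B2: | IN={b, c, e} | OUT={a, b, c, e, f}
  B3: | IN={a, b, c, e, f} | OUT={a, b, c, e, f}
  B4: | IN={b, c, e, f} | OUT={b, e}
  B5: | IN={b, e} | OUT={b, c, e}
  B6: | IN={b} | OUT={}
  B7: | IN={} | OUT={}

Merge at B2: OUT[B2] = IN[B3] = {a, b, c, e, f}

Answer: {a, b, c, e, f}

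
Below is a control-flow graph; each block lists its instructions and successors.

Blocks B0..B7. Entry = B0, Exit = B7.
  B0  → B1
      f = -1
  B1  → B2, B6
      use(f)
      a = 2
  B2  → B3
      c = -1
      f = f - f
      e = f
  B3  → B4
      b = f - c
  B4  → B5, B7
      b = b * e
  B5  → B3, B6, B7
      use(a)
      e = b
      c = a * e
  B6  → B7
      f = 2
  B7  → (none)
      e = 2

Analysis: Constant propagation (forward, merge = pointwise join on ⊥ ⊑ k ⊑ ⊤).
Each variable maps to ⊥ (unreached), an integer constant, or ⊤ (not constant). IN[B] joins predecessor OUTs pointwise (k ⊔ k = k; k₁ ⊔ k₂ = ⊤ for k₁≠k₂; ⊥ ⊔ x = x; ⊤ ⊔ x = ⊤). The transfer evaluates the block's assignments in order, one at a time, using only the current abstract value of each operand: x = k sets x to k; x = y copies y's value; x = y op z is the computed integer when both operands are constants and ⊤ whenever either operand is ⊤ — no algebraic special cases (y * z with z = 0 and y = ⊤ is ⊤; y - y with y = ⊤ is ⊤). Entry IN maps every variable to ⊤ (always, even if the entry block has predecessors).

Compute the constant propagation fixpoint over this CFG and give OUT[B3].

Per-block solution:
  B0: | IN=(all ⊤) | OUT={f:-1; rest ⊤}
  B1: | IN={f:-1; rest ⊤} | OUT={a:2, f:-1; rest ⊤}
  B2: | IN={a:2, f:-1; rest ⊤} | OUT={a:2, c:-1, e:0, f:0; rest ⊤}
  B3: | IN={a:2, f:0; rest ⊤} | OUT={a:2, f:0; rest ⊤}
  B4: | IN={a:2, f:0; rest ⊤} | OUT={a:2, f:0; rest ⊤}
  B5: | IN={a:2, f:0; rest ⊤} | OUT={a:2, f:0; rest ⊤}
  B6: | IN={a:2; rest ⊤} | OUT={a:2, f:2; rest ⊤}
  B7: | IN={a:2; rest ⊤} | OUT={a:2, e:2; rest ⊤}

Merge at B3: IN[B3] = OUT[B2] ⊔ OUT[B5] = {a: 2, b: ⊤, c: ⊤, d: ⊤, e: ⊤, f: 0}
Applying B3's transfer function to that IN value gives OUT[B3] (row B3 above).

Answer: {a: 2, b: ⊤, c: ⊤, d: ⊤, e: ⊤, f: 0}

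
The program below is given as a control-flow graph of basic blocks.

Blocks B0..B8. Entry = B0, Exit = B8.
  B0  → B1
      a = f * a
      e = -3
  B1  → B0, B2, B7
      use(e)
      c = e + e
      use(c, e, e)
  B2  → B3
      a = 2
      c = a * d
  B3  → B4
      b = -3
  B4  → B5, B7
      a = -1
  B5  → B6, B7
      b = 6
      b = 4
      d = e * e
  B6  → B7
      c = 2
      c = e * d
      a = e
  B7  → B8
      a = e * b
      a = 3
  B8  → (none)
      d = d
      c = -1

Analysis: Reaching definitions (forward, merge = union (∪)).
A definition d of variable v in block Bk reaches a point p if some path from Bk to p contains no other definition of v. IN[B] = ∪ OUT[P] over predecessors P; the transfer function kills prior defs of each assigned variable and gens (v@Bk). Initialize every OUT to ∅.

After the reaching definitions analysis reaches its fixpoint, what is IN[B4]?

Per-block solution:
  B0:  IN={a@B0, c@B1, e@B0}  OUT={a@B0, c@B1, e@B0}
  B1:  IN={a@B0, c@B1, e@B0}  OUT={a@B0, c@B1, e@B0}
  B2:  IN={a@B0, c@B1, e@B0}  OUT={a@B2, c@B2, e@B0}
  B3:  IN={a@B2, c@B2, e@B0}  OUT={a@B2, b@B3, c@B2, e@B0}
  B4:  IN={a@B2, b@B3, c@B2, e@B0}  OUT={a@B4, b@B3, c@B2, e@B0}
  B5:  IN={a@B4, b@B3, c@B2, e@B0}  OUT={a@B4, b@B5, c@B2, d@B5, e@B0}
  B6:  IN={a@B4, b@B5, c@B2, d@B5, e@B0}  OUT={a@B6, b@B5, c@B6, d@B5, e@B0}
  B7:  IN={a@B0, a@B4, a@B6, b@B3, b@B5, c@B1, c@B2, c@B6, d@B5, e@B0}  OUT={a@B7, b@B3, b@B5, c@B1, c@B2, c@B6, d@B5, e@B0}
  B8:  IN={a@B7, b@B3, b@B5, c@B1, c@B2, c@B6, d@B5, e@B0}  OUT={a@B7, b@B3, b@B5, c@B8, d@B8, e@B0}

Merge at B4: IN[B4] = OUT[B3] = {a@B2, b@B3, c@B2, e@B0}

Answer: {a@B2, b@B3, c@B2, e@B0}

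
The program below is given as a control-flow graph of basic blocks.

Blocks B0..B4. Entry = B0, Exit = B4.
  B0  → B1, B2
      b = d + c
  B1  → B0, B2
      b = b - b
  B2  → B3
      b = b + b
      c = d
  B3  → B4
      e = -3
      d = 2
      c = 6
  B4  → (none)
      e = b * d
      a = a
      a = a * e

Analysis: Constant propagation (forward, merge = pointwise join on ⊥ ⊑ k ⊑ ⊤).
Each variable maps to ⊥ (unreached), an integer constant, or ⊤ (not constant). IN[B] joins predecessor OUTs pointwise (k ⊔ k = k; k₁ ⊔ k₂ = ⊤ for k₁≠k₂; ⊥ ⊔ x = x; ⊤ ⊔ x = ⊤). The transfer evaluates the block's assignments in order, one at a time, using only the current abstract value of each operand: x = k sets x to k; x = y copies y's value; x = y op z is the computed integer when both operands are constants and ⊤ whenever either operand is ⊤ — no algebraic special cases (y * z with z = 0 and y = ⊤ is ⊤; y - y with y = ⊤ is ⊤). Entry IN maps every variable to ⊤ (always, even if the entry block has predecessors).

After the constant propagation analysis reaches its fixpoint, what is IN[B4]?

Answer: {a: ⊤, b: ⊤, c: 6, d: 2, e: -3, f: ⊤}

Derivation:
Converged values:
  B0:  IN=(all ⊤)  OUT=(all ⊤)
  B1:  IN=(all ⊤)  OUT=(all ⊤)
  B2:  IN=(all ⊤)  OUT=(all ⊤)
  B3:  IN=(all ⊤)  OUT={c:6, d:2, e:-3; rest ⊤}
  B4:  IN={c:6, d:2, e:-3; rest ⊤}  OUT={c:6, d:2; rest ⊤}

Merge at B4: IN[B4] = OUT[B3] = {a: ⊤, b: ⊤, c: 6, d: 2, e: -3, f: ⊤}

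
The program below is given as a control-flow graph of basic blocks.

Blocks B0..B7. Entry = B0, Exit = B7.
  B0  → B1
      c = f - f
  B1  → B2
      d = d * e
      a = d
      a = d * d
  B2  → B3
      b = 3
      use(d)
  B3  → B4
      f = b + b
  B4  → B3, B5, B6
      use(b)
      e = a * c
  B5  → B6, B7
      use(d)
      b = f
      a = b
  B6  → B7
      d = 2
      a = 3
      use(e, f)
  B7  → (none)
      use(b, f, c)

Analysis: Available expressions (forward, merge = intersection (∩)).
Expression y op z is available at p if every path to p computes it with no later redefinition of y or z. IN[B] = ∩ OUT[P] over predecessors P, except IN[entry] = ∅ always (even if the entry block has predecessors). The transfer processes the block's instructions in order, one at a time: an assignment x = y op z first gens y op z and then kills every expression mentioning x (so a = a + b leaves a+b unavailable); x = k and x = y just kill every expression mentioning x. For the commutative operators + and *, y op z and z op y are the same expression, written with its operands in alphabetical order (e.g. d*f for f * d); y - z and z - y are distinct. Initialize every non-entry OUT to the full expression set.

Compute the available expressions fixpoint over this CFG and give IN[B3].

Answer: {d*d}

Working:
Fixpoint table:
  B0:  IN={}  OUT={f-f}
  B1:  IN={f-f}  OUT={d*d, f-f}
  B2:  IN={d*d, f-f}  OUT={d*d, f-f}
  B3:  IN={d*d}  OUT={b+b, d*d}
  B4:  IN={b+b, d*d}  OUT={a*c, b+b, d*d}
  B5:  IN={a*c, b+b, d*d}  OUT={d*d}
  B6:  IN={d*d}  OUT={}
  B7:  IN={}  OUT={}

Merge at B3: IN[B3] = OUT[B2] ∩ OUT[B4] = {d*d}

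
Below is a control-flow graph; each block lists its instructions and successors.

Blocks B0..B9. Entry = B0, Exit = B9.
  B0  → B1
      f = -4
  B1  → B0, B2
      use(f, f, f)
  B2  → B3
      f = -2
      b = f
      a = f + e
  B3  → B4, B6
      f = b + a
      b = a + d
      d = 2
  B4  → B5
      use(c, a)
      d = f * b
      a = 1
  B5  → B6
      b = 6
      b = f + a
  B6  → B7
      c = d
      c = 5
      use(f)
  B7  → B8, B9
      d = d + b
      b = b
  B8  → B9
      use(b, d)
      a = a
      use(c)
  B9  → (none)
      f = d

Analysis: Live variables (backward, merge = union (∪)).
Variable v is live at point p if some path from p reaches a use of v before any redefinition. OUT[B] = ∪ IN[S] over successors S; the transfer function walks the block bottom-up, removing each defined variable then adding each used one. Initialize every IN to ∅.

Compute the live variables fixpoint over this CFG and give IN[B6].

Answer: {a, b, d, f}

Derivation:
Per-block solution:
  B0: | IN={c, d, e} | OUT={c, d, e, f}
  B1: | IN={c, d, e, f} | OUT={c, d, e}
  B2: | IN={c, d, e} | OUT={a, b, c, d}
  B3: | IN={a, b, c, d} | OUT={a, b, c, d, f}
  B4: | IN={a, b, c, f} | OUT={a, d, f}
  B5: | IN={a, d, f} | OUT={a, b, d, f}
  B6: | IN={a, b, d, f} | OUT={a, b, c, d}
  B7: | IN={a, b, c, d} | OUT={a, b, c, d}
  B8: | IN={a, b, c, d} | OUT={d}
  B9: | IN={d} | OUT={}

Merge at B6: OUT[B6] = IN[B7] = {a, b, c, d}
Applying B6's transfer function to that OUT value gives IN[B6] (row B6 above).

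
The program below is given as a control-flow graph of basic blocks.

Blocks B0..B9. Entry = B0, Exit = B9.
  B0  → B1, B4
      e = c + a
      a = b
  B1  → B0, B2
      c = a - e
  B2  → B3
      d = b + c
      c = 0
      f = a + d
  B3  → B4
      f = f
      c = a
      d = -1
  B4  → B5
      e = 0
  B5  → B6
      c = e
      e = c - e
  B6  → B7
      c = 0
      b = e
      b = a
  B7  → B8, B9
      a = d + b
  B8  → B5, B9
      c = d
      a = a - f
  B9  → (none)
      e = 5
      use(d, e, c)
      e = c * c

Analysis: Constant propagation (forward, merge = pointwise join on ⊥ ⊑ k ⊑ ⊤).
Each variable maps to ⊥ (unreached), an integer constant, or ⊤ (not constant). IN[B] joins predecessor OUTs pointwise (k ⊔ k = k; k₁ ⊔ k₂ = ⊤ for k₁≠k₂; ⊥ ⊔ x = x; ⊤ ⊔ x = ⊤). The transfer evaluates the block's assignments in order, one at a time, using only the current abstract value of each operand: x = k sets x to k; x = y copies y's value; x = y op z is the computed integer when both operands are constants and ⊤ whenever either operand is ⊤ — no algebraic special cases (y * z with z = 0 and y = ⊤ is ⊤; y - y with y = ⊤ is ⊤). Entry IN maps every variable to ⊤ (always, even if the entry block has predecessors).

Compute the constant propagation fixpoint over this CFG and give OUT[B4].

Fixpoint table:
  B0:  IN=(all ⊤)  OUT=(all ⊤)
  B1:  IN=(all ⊤)  OUT=(all ⊤)
  B2:  IN=(all ⊤)  OUT={c:0; rest ⊤}
  B3:  IN={c:0; rest ⊤}  OUT={d:-1; rest ⊤}
  B4:  IN=(all ⊤)  OUT={e:0; rest ⊤}
  B5:  IN={e:0; rest ⊤}  OUT={c:0, e:0; rest ⊤}
  B6:  IN={c:0, e:0; rest ⊤}  OUT={c:0, e:0; rest ⊤}
  B7:  IN={c:0, e:0; rest ⊤}  OUT={c:0, e:0; rest ⊤}
  B8:  IN={c:0, e:0; rest ⊤}  OUT={e:0; rest ⊤}
  B9:  IN={e:0; rest ⊤}  OUT=(all ⊤)

Merge at B4: IN[B4] = OUT[B0] ⊔ OUT[B3] = {a: ⊤, b: ⊤, c: ⊤, d: ⊤, e: ⊤, f: ⊤}
Applying B4's transfer function to that IN value gives OUT[B4] (row B4 above).

Answer: {a: ⊤, b: ⊤, c: ⊤, d: ⊤, e: 0, f: ⊤}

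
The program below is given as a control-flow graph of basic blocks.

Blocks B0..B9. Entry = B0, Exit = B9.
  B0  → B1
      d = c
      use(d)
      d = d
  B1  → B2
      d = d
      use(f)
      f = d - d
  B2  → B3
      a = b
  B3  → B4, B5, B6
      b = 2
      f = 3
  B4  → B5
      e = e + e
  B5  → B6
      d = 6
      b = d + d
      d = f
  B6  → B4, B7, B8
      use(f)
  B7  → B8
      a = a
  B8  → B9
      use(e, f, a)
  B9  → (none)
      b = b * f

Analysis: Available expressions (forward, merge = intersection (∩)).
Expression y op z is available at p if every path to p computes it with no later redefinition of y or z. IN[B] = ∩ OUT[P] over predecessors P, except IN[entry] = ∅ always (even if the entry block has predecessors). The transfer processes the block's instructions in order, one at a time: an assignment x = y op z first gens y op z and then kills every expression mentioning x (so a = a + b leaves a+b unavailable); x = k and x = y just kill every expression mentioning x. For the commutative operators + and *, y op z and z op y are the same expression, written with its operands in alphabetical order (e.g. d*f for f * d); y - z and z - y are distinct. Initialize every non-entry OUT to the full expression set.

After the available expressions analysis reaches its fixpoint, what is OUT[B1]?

Answer: {d-d}

Derivation:
Converged values:
  B0:   IN={}   OUT={}
  B1:   IN={}   OUT={d-d}
  B2:   IN={d-d}   OUT={d-d}
  B3:   IN={d-d}   OUT={d-d}
  B4:   IN={}   OUT={}
  B5:   IN={}   OUT={}
  B6:   IN={}   OUT={}
  B7:   IN={}   OUT={}
  B8:   IN={}   OUT={}
  B9:   IN={}   OUT={}

Merge at B1: IN[B1] = OUT[B0] = {}
Applying B1's transfer function to that IN value gives OUT[B1] (row B1 above).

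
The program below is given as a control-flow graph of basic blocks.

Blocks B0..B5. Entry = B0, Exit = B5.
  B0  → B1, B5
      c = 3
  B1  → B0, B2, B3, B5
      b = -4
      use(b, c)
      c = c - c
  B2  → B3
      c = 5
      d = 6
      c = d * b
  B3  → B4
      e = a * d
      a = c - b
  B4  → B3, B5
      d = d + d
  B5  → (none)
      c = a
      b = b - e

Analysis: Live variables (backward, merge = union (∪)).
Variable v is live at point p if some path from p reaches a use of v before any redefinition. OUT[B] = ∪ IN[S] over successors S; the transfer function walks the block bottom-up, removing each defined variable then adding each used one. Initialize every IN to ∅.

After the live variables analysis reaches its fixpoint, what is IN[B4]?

Fixpoint table:
  B0:  IN={a, b, d, e}  OUT={a, b, c, d, e}
  B1:  IN={a, c, d, e}  OUT={a, b, c, d, e}
  B2:  IN={a, b}  OUT={a, b, c, d}
  B3:  IN={a, b, c, d}  OUT={a, b, c, d, e}
  B4:  IN={a, b, c, d, e}  OUT={a, b, c, d, e}
  B5:  IN={a, b, e}  OUT={}

Merge at B4: OUT[B4] = IN[B3] ⊔ IN[B5] = {a, b, c, d, e}
Applying B4's transfer function to that OUT value gives IN[B4] (row B4 above).

Answer: {a, b, c, d, e}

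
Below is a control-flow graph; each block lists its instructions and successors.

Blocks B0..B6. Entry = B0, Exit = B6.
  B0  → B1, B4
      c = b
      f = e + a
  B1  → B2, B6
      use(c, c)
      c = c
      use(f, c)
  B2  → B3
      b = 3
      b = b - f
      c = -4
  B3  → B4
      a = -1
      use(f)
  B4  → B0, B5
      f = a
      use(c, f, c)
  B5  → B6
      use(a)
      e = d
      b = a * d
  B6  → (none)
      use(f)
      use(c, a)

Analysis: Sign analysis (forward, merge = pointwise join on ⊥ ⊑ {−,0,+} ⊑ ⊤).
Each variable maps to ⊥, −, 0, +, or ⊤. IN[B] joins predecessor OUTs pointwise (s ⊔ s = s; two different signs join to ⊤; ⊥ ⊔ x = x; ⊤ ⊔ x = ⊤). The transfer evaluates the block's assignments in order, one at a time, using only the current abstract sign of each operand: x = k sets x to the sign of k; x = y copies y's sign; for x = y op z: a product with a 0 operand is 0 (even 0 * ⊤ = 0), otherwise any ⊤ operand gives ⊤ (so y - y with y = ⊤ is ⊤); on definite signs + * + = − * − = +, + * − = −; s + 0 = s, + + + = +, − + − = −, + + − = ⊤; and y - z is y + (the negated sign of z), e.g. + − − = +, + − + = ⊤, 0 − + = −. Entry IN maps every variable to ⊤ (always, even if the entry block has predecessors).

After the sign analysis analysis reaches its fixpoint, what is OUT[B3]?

Fixpoint table:
  B0:  IN=(all ⊤)  OUT=(all ⊤)
  B1:  IN=(all ⊤)  OUT=(all ⊤)
  B2:  IN=(all ⊤)  OUT={c:-; rest ⊤}
  B3:  IN={c:-; rest ⊤}  OUT={a:-, c:-; rest ⊤}
  B4:  IN=(all ⊤)  OUT=(all ⊤)
  B5:  IN=(all ⊤)  OUT=(all ⊤)
  B6:  IN=(all ⊤)  OUT=(all ⊤)

Merge at B3: IN[B3] = OUT[B2] = {a: ⊤, b: ⊤, c: -, d: ⊤, e: ⊤, f: ⊤}
Applying B3's transfer function to that IN value gives OUT[B3] (row B3 above).

Answer: {a: -, b: ⊤, c: -, d: ⊤, e: ⊤, f: ⊤}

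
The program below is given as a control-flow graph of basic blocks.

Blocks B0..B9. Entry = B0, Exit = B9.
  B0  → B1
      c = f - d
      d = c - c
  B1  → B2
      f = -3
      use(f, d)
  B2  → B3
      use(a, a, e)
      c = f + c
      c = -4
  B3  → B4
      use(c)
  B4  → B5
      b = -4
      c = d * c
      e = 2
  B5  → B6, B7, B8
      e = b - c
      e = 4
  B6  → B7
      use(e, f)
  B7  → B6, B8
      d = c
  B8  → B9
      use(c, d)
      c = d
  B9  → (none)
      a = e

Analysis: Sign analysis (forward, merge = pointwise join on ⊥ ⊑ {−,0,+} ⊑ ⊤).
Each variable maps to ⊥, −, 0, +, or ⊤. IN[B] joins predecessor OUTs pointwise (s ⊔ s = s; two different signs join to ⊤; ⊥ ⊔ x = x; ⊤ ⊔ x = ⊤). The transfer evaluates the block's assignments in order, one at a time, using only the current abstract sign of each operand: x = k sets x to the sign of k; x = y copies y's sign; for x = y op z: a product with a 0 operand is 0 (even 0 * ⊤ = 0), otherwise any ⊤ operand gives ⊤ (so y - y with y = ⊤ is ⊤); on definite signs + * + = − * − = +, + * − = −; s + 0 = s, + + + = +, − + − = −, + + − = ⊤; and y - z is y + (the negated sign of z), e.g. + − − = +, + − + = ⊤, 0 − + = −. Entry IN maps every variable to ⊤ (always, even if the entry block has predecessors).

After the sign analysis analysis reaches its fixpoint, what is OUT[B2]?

Converged values:
  B0:  IN=(all ⊤)  OUT=(all ⊤)
  B1:  IN=(all ⊤)  OUT={f:-; rest ⊤}
  B2:  IN={f:-; rest ⊤}  OUT={c:-, f:-; rest ⊤}
  B3:  IN={c:-, f:-; rest ⊤}  OUT={c:-, f:-; rest ⊤}
  B4:  IN={c:-, f:-; rest ⊤}  OUT={b:-, e:+, f:-; rest ⊤}
  B5:  IN={b:-, e:+, f:-; rest ⊤}  OUT={b:-, e:+, f:-; rest ⊤}
  B6:  IN={b:-, e:+, f:-; rest ⊤}  OUT={b:-, e:+, f:-; rest ⊤}
  B7:  IN={b:-, e:+, f:-; rest ⊤}  OUT={b:-, e:+, f:-; rest ⊤}
  B8:  IN={b:-, e:+, f:-; rest ⊤}  OUT={b:-, e:+, f:-; rest ⊤}
  B9:  IN={b:-, e:+, f:-; rest ⊤}  OUT={a:+, b:-, e:+, f:-; rest ⊤}

Merge at B2: IN[B2] = OUT[B1] = {a: ⊤, b: ⊤, c: ⊤, d: ⊤, e: ⊤, f: -}
Applying B2's transfer function to that IN value gives OUT[B2] (row B2 above).

Answer: {a: ⊤, b: ⊤, c: -, d: ⊤, e: ⊤, f: -}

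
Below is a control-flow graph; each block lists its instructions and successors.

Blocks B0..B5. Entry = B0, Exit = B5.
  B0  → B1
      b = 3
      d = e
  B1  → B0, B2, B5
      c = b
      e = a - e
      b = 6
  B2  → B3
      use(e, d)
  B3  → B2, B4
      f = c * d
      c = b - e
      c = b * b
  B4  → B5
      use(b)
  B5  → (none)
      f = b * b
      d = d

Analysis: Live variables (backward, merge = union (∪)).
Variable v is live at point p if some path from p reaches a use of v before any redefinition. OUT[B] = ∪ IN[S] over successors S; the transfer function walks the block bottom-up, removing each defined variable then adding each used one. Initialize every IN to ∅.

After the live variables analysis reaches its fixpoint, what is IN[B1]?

Fixpoint table:
  B0: | IN={a, e} | OUT={a, b, d, e}
  B1: | IN={a, b, d, e} | OUT={a, b, c, d, e}
  B2: | IN={b, c, d, e} | OUT={b, c, d, e}
  B3: | IN={b, c, d, e} | OUT={b, c, d, e}
  B4: | IN={b, d} | OUT={b, d}
  B5: | IN={b, d} | OUT={}

Merge at B1: OUT[B1] = IN[B0] ⊔ IN[B2] ⊔ IN[B5] = {a, b, c, d, e}
Applying B1's transfer function to that OUT value gives IN[B1] (row B1 above).

Answer: {a, b, d, e}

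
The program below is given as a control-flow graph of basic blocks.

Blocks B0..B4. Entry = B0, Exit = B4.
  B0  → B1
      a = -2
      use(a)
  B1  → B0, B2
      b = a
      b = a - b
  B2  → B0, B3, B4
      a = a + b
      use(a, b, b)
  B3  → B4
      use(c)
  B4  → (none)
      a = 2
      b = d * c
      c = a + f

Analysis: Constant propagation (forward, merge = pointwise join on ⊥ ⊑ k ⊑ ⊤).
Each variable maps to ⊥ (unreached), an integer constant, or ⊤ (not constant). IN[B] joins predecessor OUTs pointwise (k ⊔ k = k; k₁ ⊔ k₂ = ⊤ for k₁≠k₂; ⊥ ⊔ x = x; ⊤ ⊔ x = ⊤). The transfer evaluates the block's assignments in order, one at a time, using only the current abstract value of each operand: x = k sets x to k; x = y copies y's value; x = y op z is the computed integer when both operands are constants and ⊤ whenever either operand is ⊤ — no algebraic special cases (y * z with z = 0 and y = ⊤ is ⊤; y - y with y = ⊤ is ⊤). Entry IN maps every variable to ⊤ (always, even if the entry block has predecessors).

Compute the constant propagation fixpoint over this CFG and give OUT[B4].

Answer: {a: 2, b: ⊤, c: ⊤, d: ⊤, e: ⊤, f: ⊤}

Working:
Converged values:
  B0:   IN=(all ⊤)   OUT={a:-2; rest ⊤}
  B1:   IN={a:-2; rest ⊤}   OUT={a:-2, b:0; rest ⊤}
  B2:   IN={a:-2, b:0; rest ⊤}   OUT={a:-2, b:0; rest ⊤}
  B3:   IN={a:-2, b:0; rest ⊤}   OUT={a:-2, b:0; rest ⊤}
  B4:   IN={a:-2, b:0; rest ⊤}   OUT={a:2; rest ⊤}

Merge at B4: IN[B4] = OUT[B2] ⊔ OUT[B3] = {a: -2, b: 0, c: ⊤, d: ⊤, e: ⊤, f: ⊤}
Applying B4's transfer function to that IN value gives OUT[B4] (row B4 above).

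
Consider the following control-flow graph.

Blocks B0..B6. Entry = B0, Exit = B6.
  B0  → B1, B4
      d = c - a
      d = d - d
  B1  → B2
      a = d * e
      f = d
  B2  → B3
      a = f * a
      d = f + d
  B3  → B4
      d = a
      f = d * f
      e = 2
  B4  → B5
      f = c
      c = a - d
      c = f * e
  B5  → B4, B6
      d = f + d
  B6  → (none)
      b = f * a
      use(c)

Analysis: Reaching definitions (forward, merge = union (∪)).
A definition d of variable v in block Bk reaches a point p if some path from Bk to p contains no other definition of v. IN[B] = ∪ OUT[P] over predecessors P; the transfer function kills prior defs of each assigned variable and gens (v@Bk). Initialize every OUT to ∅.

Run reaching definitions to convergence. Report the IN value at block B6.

Answer: {a@B2, c@B4, d@B5, e@B3, f@B4}

Trace:
Fixpoint table:
  B0:   IN={}   OUT={d@B0}
  B1:   IN={d@B0}   OUT={a@B1, d@B0, f@B1}
  B2:   IN={a@B1, d@B0, f@B1}   OUT={a@B2, d@B2, f@B1}
  B3:   IN={a@B2, d@B2, f@B1}   OUT={a@B2, d@B3, e@B3, f@B3}
  B4:   IN={a@B2, c@B4, d@B0, d@B3, d@B5, e@B3, f@B3, f@B4}   OUT={a@B2, c@B4, d@B0, d@B3, d@B5, e@B3, f@B4}
  B5:   IN={a@B2, c@B4, d@B0, d@B3, d@B5, e@B3, f@B4}   OUT={a@B2, c@B4, d@B5, e@B3, f@B4}
  B6:   IN={a@B2, c@B4, d@B5, e@B3, f@B4}   OUT={a@B2, b@B6, c@B4, d@B5, e@B3, f@B4}

Merge at B6: IN[B6] = OUT[B5] = {a@B2, c@B4, d@B5, e@B3, f@B4}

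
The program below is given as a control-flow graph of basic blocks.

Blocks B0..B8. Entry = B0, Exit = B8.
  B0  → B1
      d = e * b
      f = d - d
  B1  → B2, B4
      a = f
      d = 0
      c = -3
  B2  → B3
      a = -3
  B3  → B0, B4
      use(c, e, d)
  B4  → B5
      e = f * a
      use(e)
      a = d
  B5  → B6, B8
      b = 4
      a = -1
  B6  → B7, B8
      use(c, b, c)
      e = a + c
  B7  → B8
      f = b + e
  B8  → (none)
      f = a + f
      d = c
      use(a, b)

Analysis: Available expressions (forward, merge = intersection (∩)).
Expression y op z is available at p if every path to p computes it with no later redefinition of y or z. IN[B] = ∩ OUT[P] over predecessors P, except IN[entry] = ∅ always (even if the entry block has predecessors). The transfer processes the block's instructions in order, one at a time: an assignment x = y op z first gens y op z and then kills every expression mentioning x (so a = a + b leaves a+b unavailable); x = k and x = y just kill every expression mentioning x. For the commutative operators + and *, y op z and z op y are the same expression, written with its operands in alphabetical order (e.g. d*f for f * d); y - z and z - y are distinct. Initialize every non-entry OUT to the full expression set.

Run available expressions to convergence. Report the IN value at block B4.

Converged values:
  B0:   IN={}   OUT={b*e, d-d}
  B1:   IN={b*e, d-d}   OUT={b*e}
  B2:   IN={b*e}   OUT={b*e}
  B3:   IN={b*e}   OUT={b*e}
  B4:   IN={b*e}   OUT={}
  B5:   IN={}   OUT={}
  B6:   IN={}   OUT={a+c}
  B7:   IN={a+c}   OUT={a+c, b+e}
  B8:   IN={}   OUT={}

Merge at B4: IN[B4] = OUT[B1] ∩ OUT[B3] = {b*e}

Answer: {b*e}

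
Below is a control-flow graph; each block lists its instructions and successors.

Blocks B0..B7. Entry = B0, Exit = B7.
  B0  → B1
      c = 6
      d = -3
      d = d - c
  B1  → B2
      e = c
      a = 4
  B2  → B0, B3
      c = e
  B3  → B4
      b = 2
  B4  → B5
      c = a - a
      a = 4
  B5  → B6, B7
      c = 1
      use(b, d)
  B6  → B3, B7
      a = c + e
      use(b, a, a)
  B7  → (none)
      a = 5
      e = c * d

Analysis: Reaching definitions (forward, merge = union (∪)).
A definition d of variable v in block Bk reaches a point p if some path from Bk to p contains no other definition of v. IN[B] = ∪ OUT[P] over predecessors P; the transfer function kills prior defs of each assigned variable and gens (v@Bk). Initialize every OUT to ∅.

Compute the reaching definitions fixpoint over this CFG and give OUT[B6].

Answer: {a@B6, b@B3, c@B5, d@B0, e@B1}

Trace:
Fixpoint table:
  B0:   IN={a@B1, c@B2, d@B0, e@B1}   OUT={a@B1, c@B0, d@B0, e@B1}
  B1:   IN={a@B1, c@B0, d@B0, e@B1}   OUT={a@B1, c@B0, d@B0, e@B1}
  B2:   IN={a@B1, c@B0, d@B0, e@B1}   OUT={a@B1, c@B2, d@B0, e@B1}
  B3:   IN={a@B1, a@B6, b@B3, c@B2, c@B5, d@B0, e@B1}   OUT={a@B1, a@B6, b@B3, c@B2, c@B5, d@B0, e@B1}
  B4:   IN={a@B1, a@B6, b@B3, c@B2, c@B5, d@B0, e@B1}   OUT={a@B4, b@B3, c@B4, d@B0, e@B1}
  B5:   IN={a@B4, b@B3, c@B4, d@B0, e@B1}   OUT={a@B4, b@B3, c@B5, d@B0, e@B1}
  B6:   IN={a@B4, b@B3, c@B5, d@B0, e@B1}   OUT={a@B6, b@B3, c@B5, d@B0, e@B1}
  B7:   IN={a@B4, a@B6, b@B3, c@B5, d@B0, e@B1}   OUT={a@B7, b@B3, c@B5, d@B0, e@B7}

Merge at B6: IN[B6] = OUT[B5] = {a@B4, b@B3, c@B5, d@B0, e@B1}
Applying B6's transfer function to that IN value gives OUT[B6] (row B6 above).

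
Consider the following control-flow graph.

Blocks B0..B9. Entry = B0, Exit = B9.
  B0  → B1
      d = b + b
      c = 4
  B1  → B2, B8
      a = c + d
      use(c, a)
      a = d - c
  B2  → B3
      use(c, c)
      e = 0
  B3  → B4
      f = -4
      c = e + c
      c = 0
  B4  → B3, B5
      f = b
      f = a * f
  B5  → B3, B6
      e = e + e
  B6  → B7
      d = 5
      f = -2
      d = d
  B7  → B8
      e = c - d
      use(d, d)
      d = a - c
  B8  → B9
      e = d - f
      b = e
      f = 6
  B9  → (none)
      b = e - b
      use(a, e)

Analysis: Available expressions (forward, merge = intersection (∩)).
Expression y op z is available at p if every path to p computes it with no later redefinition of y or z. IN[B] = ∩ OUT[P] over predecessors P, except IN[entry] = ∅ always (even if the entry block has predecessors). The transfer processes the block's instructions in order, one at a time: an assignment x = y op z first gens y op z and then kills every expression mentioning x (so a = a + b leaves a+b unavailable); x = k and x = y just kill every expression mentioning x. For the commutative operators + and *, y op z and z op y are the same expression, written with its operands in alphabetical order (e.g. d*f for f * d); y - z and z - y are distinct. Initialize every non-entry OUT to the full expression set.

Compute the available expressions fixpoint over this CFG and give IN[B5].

Answer: {b+b}

Derivation:
Fixpoint table:
  B0:   IN={}   OUT={b+b}
  B1:   IN={b+b}   OUT={b+b, c+d, d-c}
  B2:   IN={b+b, c+d, d-c}   OUT={b+b, c+d, d-c}
  B3:   IN={b+b}   OUT={b+b}
  B4:   IN={b+b}   OUT={b+b}
  B5:   IN={b+b}   OUT={b+b}
  B6:   IN={b+b}   OUT={b+b}
  B7:   IN={b+b}   OUT={a-c, b+b}
  B8:   IN={b+b}   OUT={}
  B9:   IN={}   OUT={}

Merge at B5: IN[B5] = OUT[B4] = {b+b}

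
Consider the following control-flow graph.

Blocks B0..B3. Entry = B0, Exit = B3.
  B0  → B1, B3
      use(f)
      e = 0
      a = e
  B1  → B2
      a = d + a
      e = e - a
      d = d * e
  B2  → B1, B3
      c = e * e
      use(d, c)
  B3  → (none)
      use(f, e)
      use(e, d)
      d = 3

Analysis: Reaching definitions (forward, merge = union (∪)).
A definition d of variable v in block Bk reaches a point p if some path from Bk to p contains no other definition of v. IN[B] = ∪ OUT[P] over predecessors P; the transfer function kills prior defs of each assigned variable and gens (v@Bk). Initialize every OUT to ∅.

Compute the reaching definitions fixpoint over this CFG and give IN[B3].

Fixpoint table:
  B0: | IN={} | OUT={a@B0, e@B0}
  B1: | IN={a@B0, a@B1, c@B2, d@B1, e@B0, e@B1} | OUT={a@B1, c@B2, d@B1, e@B1}
  B2: | IN={a@B1, c@B2, d@B1, e@B1} | OUT={a@B1, c@B2, d@B1, e@B1}
  B3: | IN={a@B0, a@B1, c@B2, d@B1, e@B0, e@B1} | OUT={a@B0, a@B1, c@B2, d@B3, e@B0, e@B1}

Merge at B3: IN[B3] = OUT[B0] ⊔ OUT[B2] = {a@B0, a@B1, c@B2, d@B1, e@B0, e@B1}

Answer: {a@B0, a@B1, c@B2, d@B1, e@B0, e@B1}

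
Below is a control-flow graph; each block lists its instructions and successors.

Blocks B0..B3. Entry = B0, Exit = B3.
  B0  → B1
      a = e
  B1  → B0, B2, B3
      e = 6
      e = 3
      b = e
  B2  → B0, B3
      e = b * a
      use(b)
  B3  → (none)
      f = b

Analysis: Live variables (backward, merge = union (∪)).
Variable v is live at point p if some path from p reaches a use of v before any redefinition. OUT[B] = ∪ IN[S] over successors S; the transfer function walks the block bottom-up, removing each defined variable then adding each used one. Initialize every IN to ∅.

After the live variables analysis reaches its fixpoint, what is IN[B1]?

Per-block solution:
  B0:  IN={e}  OUT={a}
  B1:  IN={a}  OUT={a, b, e}
  B2:  IN={a, b}  OUT={b, e}
  B3:  IN={b}  OUT={}

Merge at B1: OUT[B1] = IN[B0] ⊔ IN[B2] ⊔ IN[B3] = {a, b, e}
Applying B1's transfer function to that OUT value gives IN[B1] (row B1 above).

Answer: {a}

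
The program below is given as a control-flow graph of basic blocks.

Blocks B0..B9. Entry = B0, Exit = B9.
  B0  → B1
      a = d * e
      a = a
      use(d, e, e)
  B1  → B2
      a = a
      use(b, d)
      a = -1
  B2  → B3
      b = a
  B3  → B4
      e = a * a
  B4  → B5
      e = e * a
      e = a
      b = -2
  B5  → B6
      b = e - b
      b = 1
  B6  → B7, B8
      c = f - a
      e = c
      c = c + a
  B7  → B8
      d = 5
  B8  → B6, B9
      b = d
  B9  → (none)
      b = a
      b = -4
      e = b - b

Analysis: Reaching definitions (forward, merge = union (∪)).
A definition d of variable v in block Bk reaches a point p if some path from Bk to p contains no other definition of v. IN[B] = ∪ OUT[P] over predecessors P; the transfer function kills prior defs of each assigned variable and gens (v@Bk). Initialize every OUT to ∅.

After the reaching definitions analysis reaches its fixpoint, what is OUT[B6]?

Answer: {a@B1, b@B5, b@B8, c@B6, d@B7, e@B6}

Derivation:
Per-block solution:
  B0: | IN={} | OUT={a@B0}
  B1: | IN={a@B0} | OUT={a@B1}
  B2: | IN={a@B1} | OUT={a@B1, b@B2}
  B3: | IN={a@B1, b@B2} | OUT={a@B1, b@B2, e@B3}
  B4: | IN={a@B1, b@B2, e@B3} | OUT={a@B1, b@B4, e@B4}
  B5: | IN={a@B1, b@B4, e@B4} | OUT={a@B1, b@B5, e@B4}
  B6: | IN={a@B1, b@B5, b@B8, c@B6, d@B7, e@B4, e@B6} | OUT={a@B1, b@B5, b@B8, c@B6, d@B7, e@B6}
  B7: | IN={a@B1, b@B5, b@B8, c@B6, d@B7, e@B6} | OUT={a@B1, b@B5, b@B8, c@B6, d@B7, e@B6}
  B8: | IN={a@B1, b@B5, b@B8, c@B6, d@B7, e@B6} | OUT={a@B1, b@B8, c@B6, d@B7, e@B6}
  B9: | IN={a@B1, b@B8, c@B6, d@B7, e@B6} | OUT={a@B1, b@B9, c@B6, d@B7, e@B9}

Merge at B6: IN[B6] = OUT[B5] ⊔ OUT[B8] = {a@B1, b@B5, b@B8, c@B6, d@B7, e@B4, e@B6}
Applying B6's transfer function to that IN value gives OUT[B6] (row B6 above).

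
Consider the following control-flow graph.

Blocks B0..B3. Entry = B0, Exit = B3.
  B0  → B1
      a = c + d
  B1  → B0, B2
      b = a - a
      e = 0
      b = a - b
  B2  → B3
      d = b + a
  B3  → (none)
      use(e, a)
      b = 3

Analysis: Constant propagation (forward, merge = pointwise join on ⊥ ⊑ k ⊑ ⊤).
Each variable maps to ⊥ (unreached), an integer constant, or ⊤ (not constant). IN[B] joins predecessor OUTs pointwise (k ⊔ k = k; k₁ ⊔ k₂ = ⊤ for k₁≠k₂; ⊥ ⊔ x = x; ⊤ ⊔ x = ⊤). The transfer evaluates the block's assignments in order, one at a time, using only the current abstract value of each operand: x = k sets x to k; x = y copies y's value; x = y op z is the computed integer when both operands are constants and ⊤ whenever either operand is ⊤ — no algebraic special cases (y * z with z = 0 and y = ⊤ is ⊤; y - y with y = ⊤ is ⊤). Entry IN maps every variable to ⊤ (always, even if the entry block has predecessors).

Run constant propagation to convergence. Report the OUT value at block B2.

Converged values:
  B0:  IN=(all ⊤)  OUT=(all ⊤)
  B1:  IN=(all ⊤)  OUT={e:0; rest ⊤}
  B2:  IN={e:0; rest ⊤}  OUT={e:0; rest ⊤}
  B3:  IN={e:0; rest ⊤}  OUT={b:3, e:0; rest ⊤}

Merge at B2: IN[B2] = OUT[B1] = {a: ⊤, b: ⊤, c: ⊤, d: ⊤, e: 0, f: ⊤}
Applying B2's transfer function to that IN value gives OUT[B2] (row B2 above).

Answer: {a: ⊤, b: ⊤, c: ⊤, d: ⊤, e: 0, f: ⊤}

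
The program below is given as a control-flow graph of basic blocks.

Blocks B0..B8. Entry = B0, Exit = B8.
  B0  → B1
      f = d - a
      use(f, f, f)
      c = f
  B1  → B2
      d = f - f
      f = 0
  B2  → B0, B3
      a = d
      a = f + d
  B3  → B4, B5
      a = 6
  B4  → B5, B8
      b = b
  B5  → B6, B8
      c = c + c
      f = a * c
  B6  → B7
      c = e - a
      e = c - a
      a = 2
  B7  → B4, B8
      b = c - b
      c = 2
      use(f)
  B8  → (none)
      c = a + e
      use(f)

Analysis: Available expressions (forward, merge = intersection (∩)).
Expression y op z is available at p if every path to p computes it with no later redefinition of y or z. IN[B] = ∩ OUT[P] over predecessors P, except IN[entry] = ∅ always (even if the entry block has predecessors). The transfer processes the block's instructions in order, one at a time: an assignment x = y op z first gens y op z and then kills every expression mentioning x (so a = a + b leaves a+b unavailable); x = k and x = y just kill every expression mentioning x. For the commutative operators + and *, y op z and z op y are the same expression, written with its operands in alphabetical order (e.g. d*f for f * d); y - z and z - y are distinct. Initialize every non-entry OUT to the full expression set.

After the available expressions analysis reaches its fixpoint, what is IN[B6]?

Answer: {a*c}

Working:
Fixpoint table:
  B0:  IN={}  OUT={d-a}
  B1:  IN={d-a}  OUT={}
  B2:  IN={}  OUT={d+f}
  B3:  IN={d+f}  OUT={d+f}
  B4:  IN={}  OUT={}
  B5:  IN={}  OUT={a*c}
  B6:  IN={a*c}  OUT={}
  B7:  IN={}  OUT={}
  B8:  IN={}  OUT={a+e}

Merge at B6: IN[B6] = OUT[B5] = {a*c}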